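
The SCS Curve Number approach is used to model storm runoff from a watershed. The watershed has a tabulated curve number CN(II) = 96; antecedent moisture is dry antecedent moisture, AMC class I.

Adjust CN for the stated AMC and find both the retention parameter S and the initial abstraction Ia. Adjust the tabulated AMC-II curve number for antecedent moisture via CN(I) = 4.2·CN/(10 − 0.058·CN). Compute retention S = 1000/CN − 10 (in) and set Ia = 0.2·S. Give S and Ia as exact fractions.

S = 125/126 in ≈ 0.992 in; Ia = 25/126 in ≈ 0.198 in

Dry (AMC I): CN(I) = 4.2·96/(10 − 0.058·96) = (2016/5)/(554/125) = 25200/277 ≈ 90.975
Max retention: S = 1000/(25200/277) − 10 = 125/126 in (≈ 0.992 in)
Initial abstraction Ia = S/5 = (125/126)/5 = 25/126 ≈ 0.198 in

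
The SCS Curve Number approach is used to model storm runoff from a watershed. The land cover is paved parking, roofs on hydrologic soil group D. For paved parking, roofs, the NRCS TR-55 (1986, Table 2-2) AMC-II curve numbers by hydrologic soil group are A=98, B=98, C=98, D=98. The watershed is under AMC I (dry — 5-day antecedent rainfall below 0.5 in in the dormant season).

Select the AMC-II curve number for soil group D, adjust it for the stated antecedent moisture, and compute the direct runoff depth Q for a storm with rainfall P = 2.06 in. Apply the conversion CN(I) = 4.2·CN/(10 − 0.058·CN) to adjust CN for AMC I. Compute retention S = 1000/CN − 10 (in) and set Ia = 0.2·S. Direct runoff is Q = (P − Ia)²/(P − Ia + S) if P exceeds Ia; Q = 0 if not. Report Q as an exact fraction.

NRCS table: paved parking, roofs, soil group D → CN(II) = 98
CN(I) from CN(II)=98: (4.2·98)/(10 − 0.058·98) = 102900/1079 ≈ 95.366
S = 1000/(102900/1079) − 10 = 500/1029 in ≈ 0.486 in
Ia = 0.2·(500/1029) = 100/1029 in ≈ 0.097 in
Excess rainfall: 2.060 − 0.097 = 1.963 in; P > Ia so Q > 0
Runoff Q = (P−Ia)²/(P−Ia+S) = (1.963)²/(1.963+0.486) = 10198374169/6482031150 ≈ 1.573 in

Q = 10198374169/6482031150 in ≈ 1.573 in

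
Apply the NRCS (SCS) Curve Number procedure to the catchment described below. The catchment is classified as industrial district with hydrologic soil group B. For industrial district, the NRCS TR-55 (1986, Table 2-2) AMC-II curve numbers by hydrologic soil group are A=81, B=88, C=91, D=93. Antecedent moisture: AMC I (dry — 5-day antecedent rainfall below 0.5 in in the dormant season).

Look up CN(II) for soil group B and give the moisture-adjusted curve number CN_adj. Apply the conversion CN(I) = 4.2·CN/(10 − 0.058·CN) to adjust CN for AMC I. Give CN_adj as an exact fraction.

NRCS table: industrial district, soil group B → CN(II) = 88
Dry (AMC I): CN(I) = 4.2·88/(10 − 0.058·88) = (1848/5)/(612/125) = 3850/51 ≈ 75.490

CN_adj = 3850/51 ≈ 75.490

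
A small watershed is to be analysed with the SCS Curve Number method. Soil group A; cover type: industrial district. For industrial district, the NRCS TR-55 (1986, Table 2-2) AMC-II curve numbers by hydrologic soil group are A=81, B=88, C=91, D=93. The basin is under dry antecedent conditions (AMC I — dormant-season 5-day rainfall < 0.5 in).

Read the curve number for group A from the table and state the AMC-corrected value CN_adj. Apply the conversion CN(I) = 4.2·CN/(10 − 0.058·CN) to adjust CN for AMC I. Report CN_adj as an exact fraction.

NRCS table: industrial district, soil group A → CN(II) = 81
CN(I) from CN(II)=81: (4.2·81)/(10 − 0.058·81) = 170100/2651 ≈ 64.164

CN_adj = 170100/2651 ≈ 64.164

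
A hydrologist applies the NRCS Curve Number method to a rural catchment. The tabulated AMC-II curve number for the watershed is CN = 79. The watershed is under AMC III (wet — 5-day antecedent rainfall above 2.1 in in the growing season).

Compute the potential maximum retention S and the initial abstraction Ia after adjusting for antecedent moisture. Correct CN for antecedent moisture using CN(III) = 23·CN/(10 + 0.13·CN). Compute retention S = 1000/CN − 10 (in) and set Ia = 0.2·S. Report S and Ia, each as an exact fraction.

Wet (AMC III): CN(III) = 23·79/(10 + 0.13·79) = 1817/(2027/100) = 181700/2027 ≈ 89.640
Max retention: S = 1000/(181700/2027) − 10 = 2100/1817 in (≈ 1.156 in)
Ia = 0.2S: 0.2·1.156 = 0.231 in (exactly 420/1817)

S = 2100/1817 in ≈ 1.156 in; Ia = 420/1817 in ≈ 0.231 in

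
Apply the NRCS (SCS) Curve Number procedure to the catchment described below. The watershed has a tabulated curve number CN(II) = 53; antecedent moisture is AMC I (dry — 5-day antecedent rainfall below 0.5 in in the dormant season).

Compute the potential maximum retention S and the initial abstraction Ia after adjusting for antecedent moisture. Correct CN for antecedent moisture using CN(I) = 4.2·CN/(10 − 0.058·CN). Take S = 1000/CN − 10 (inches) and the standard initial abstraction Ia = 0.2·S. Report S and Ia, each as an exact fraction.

Adjust CN=53 to AMC I: 4.2·53/(10 − 0.058·53) → (1113/5) ÷ (3463/500) = 111300/3463 ≈ 32.140
Max retention: S = 1000/(111300/3463) − 10 = 23500/1113 in (≈ 21.114 in)
Ia = 0.2S: 0.2·21.114 = 4.223 in (exactly 4700/1113)

S = 23500/1113 in ≈ 21.114 in; Ia = 4700/1113 in ≈ 4.223 in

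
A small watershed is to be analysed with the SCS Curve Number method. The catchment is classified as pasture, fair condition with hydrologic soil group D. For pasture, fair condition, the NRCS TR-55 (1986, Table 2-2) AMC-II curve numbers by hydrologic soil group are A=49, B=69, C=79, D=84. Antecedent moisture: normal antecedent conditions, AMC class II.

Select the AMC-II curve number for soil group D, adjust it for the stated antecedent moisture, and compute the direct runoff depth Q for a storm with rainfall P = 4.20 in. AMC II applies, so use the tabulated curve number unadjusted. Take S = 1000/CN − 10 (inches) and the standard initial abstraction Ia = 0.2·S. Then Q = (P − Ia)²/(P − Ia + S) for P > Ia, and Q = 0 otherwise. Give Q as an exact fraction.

NRCS table: pasture, fair condition, soil group D → CN(II) = 84
AMC II — tabulated CN = 84 applies directly.
Max retention: S = 1000/84 − 10 = 40/21 in (≈ 1.905 in)
Ia = 0.2·(40/21) = 8/21 in ≈ 0.381 in
Since P=4.200 > Ia=0.381: effective rainfall P−Ia = 401/105 in
Runoff Q = (P−Ia)²/(P−Ia+S) = (3.819)²/(3.819+1.905) = 160801/63105 ≈ 2.548 in

Q = 160801/63105 in ≈ 2.548 in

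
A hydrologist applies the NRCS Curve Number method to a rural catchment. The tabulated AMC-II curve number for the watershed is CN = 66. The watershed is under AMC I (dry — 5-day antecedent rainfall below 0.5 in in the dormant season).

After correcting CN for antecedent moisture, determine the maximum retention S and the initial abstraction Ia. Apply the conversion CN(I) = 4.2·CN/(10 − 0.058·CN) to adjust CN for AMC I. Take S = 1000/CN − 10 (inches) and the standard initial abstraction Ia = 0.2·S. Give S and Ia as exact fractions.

Dry (AMC I): CN(I) = 4.2·66/(10 − 0.058·66) = (1386/5)/(1543/250) = 69300/1543 ≈ 44.913
Retention S: 1000/CN − 10 with CN=44.913 → S = 8500/693 ≈ 12.266 in
Initial abstraction Ia = S/5 = (8500/693)/5 = 1700/693 ≈ 2.453 in

S = 8500/693 in ≈ 12.266 in; Ia = 1700/693 in ≈ 2.453 in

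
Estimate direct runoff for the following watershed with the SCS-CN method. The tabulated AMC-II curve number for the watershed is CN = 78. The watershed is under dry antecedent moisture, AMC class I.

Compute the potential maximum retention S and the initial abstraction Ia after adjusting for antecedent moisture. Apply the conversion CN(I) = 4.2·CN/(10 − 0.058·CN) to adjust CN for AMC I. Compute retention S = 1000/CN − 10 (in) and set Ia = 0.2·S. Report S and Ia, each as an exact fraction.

S = 5500/819 in ≈ 6.716 in; Ia = 1100/819 in ≈ 1.343 in

Dry (AMC I): CN(I) = 4.2·78/(10 − 0.058·78) = (1638/5)/(1369/250) = 81900/1369 ≈ 59.825
Retention S: 1000/CN − 10 with CN=59.825 → S = 5500/819 ≈ 6.716 in
Ia = 0.2·(5500/819) = 1100/819 in ≈ 1.343 in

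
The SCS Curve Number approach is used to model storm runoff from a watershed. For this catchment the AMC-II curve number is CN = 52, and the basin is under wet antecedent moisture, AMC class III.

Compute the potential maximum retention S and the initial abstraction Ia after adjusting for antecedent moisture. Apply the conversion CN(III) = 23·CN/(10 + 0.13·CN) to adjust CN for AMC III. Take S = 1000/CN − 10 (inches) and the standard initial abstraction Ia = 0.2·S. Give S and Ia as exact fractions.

S = 1200/299 in ≈ 4.013 in; Ia = 240/299 in ≈ 0.803 in

CN(III) from CN(II)=52: (23·52)/(10 + 0.13·52) = 29900/419 ≈ 71.360
S = 1000/(29900/419) − 10 = 1200/299 in ≈ 4.013 in
Initial abstraction Ia = S/5 = (1200/299)/5 = 240/299 ≈ 0.803 in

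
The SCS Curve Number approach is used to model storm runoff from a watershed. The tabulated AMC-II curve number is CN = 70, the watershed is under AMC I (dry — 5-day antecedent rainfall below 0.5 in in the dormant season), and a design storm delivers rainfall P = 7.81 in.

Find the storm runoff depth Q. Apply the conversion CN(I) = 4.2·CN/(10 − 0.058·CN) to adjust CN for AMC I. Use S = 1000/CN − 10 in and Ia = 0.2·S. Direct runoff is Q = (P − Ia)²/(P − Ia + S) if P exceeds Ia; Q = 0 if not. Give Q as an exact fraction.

Q = 799136361/383518100 in ≈ 2.084 in

Adjust CN=70 to AMC I: 4.2·70/(10 − 0.058·70) → 294 ÷ (297/50) = 4900/99 ≈ 49.495
Max retention: S = 1000/(4900/99) − 10 = 500/49 in (≈ 10.204 in)
Initial abstraction Ia = S/5 = (500/49)/5 = 100/49 ≈ 2.041 in
P − Ia = 7.810 − 2.041 = 28269/4900 ≈ 5.769 in (> 0, runoff occurs)
Q: (28269/4900)² ÷ (78269/4900) = 799136361/383518100 in (≈ 2.084 in)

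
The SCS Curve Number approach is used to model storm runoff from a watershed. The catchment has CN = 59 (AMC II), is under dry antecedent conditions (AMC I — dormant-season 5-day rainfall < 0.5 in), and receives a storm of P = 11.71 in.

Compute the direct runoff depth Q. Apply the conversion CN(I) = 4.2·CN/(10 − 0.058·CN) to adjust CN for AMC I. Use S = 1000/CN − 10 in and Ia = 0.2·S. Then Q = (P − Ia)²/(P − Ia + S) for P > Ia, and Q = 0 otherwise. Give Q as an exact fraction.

Q = 1083408275161/382958669100 in ≈ 2.829 in

CN(I) from CN(II)=59: (4.2·59)/(10 − 0.058·59) = 123900/3289 ≈ 37.671
S = 1000/(123900/3289) − 10 = 20500/1239 in ≈ 16.546 in
Ia = 0.2·(20500/1239) = 4100/1239 in ≈ 3.309 in
Excess rainfall: 11.710 − 3.309 = 8.401 in; P > Ia so Q > 0
Runoff Q = (P−Ia)²/(P−Ia+S) = (8.401)²/(8.401+16.546) = 1083408275161/382958669100 ≈ 2.829 in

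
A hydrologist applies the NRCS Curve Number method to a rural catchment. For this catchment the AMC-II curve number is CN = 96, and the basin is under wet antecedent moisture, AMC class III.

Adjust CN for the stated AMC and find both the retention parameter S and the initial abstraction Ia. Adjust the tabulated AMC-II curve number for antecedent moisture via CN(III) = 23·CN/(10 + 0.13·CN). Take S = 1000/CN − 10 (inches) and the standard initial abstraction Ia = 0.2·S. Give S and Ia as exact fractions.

S = 25/138 in ≈ 0.181 in; Ia = 5/138 in ≈ 0.036 in

Adjust CN=96 to AMC III: 23·96/(10 + 0.13·96) → 2208 ÷ (562/25) = 27600/281 ≈ 98.221
Retention S: 1000/CN − 10 with CN=98.221 → S = 25/138 ≈ 0.181 in
Ia = 0.2S: 0.2·0.181 = 0.036 in (exactly 5/138)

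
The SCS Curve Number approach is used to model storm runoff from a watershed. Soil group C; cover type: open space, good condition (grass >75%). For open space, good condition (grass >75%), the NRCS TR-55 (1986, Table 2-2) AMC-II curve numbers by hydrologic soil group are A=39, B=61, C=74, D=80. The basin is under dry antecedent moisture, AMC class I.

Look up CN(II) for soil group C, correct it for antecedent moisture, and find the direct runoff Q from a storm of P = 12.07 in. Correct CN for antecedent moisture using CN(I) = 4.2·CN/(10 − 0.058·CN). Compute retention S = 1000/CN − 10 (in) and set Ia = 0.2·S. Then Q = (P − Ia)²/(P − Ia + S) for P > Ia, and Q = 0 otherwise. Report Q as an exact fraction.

Q = 652603849921/113274090300 in ≈ 5.761 in

NRCS table: open space, good condition (grass >75%), soil group C → CN(II) = 74
Dry (AMC I): CN(I) = 4.2·74/(10 − 0.058·74) = (1554/5)/(1427/250) = 77700/1427 ≈ 54.450
Retention S: 1000/CN − 10 with CN=54.450 → S = 6500/777 ≈ 8.366 in
Ia = 0.2·(6500/777) = 1300/777 in ≈ 1.673 in
Since P=12.070 > Ia=1.673: effective rainfall P−Ia = 807839/77700 in
Q: (807839/77700)² ÷ (1457839/77700) = 652603849921/113274090300 in (≈ 5.761 in)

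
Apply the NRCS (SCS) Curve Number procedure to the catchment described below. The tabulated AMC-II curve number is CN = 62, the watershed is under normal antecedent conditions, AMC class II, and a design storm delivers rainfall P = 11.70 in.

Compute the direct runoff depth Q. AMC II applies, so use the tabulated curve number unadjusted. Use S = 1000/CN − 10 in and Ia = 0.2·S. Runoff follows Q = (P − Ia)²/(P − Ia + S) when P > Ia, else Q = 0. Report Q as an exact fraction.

Q = 10543009/1595570 in ≈ 6.608 in

AMC II — tabulated CN = 62 applies directly.
Max retention: S = 1000/62 − 10 = 190/31 in (≈ 6.129 in)
Ia = 0.2·(190/31) = 38/31 in ≈ 1.226 in
P − Ia = 11.700 − 1.226 = 3247/310 ≈ 10.474 in (> 0, runoff occurs)
Q = (3247/310)²/((3247/310) + 190/31) = (10543009/96100)/(5147/310) = 10543009/1595570 in ≈ 6.608 in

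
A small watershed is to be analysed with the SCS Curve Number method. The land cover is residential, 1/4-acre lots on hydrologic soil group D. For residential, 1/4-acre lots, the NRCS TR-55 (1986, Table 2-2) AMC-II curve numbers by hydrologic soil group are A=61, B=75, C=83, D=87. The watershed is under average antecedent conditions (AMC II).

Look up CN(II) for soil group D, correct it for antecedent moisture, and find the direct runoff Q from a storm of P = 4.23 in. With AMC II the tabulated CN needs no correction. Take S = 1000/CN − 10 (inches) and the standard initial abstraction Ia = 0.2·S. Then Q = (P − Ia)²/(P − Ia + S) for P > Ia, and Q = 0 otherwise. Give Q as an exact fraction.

NRCS table: residential, 1/4-acre lots, soil group D → CN(II) = 87
Average conditions: CN = 87 (no AMC adjustment).
S = 1000/87 − 10 = 130/87 in ≈ 1.494 in
Ia = 0.2·(130/87) = 26/87 in ≈ 0.299 in
Excess rainfall: 4.230 − 0.299 = 3.931 in; P > Ia so Q > 0
Runoff Q = (P−Ia)²/(P−Ia+S) = (3.931)²/(3.931+1.494) = 1169708401/410648700 ≈ 2.848 in

Q = 1169708401/410648700 in ≈ 2.848 in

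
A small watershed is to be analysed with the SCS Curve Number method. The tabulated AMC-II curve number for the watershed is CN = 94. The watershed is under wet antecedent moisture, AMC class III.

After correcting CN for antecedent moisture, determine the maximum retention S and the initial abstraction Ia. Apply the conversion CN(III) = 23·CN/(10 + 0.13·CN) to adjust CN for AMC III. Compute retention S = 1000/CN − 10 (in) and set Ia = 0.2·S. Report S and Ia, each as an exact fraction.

Wet (AMC III): CN(III) = 23·94/(10 + 0.13·94) = 2162/(1111/50) = 108100/1111 ≈ 97.300
Max retention: S = 1000/(108100/1111) − 10 = 300/1081 in (≈ 0.278 in)
Ia = 0.2·(300/1081) = 60/1081 in ≈ 0.056 in

S = 300/1081 in ≈ 0.278 in; Ia = 60/1081 in ≈ 0.056 in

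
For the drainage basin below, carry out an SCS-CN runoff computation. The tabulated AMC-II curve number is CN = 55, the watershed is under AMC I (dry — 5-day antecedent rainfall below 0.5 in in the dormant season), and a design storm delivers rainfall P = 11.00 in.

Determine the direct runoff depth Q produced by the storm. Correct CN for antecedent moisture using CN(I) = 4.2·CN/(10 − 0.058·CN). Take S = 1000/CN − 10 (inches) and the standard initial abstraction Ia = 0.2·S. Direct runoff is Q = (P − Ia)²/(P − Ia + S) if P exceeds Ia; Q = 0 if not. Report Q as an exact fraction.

Q = 299209/157619 in ≈ 1.898 in

Adjust CN=55 to AMC I: 4.2·55/(10 − 0.058·55) → 231 ÷ (681/100) = 7700/227 ≈ 33.921
Max retention: S = 1000/(7700/227) − 10 = 1500/77 in (≈ 19.481 in)
Ia = 0.2S: 0.2·19.481 = 3.896 in (exactly 300/77)
P − Ia = 11.000 − 3.896 = 547/77 ≈ 7.104 in (> 0, runoff occurs)
Q = (547/77)²/((547/77) + 1500/77) = (299209/5929)/(2047/77) = 299209/157619 in ≈ 1.898 in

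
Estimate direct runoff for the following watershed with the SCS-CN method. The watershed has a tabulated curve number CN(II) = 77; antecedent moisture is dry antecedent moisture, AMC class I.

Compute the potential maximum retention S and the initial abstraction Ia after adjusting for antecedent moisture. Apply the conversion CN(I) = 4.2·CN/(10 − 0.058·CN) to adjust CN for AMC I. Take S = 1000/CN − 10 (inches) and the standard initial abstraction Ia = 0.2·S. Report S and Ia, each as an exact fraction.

S = 11500/1617 in ≈ 7.112 in; Ia = 2300/1617 in ≈ 1.422 in

Dry (AMC I): CN(I) = 4.2·77/(10 − 0.058·77) = (1617/5)/(2767/500) = 161700/2767 ≈ 58.439
Retention S: 1000/CN − 10 with CN=58.439 → S = 11500/1617 ≈ 7.112 in
Initial abstraction Ia = S/5 = (11500/1617)/5 = 2300/1617 ≈ 1.422 in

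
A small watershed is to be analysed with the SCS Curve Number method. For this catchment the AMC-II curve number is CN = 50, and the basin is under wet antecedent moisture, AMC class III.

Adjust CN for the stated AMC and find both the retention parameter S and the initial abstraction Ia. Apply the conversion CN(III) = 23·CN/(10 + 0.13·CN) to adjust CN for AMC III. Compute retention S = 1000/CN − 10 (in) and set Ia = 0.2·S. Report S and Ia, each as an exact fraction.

Adjust CN=50 to AMC III: 23·50/(10 + 0.13·50) → 1150 ÷ (33/2) = 2300/33 ≈ 69.697
Max retention: S = 1000/(2300/33) − 10 = 100/23 in (≈ 4.348 in)
Initial abstraction Ia = S/5 = (100/23)/5 = 20/23 ≈ 0.870 in

S = 100/23 in ≈ 4.348 in; Ia = 20/23 in ≈ 0.870 in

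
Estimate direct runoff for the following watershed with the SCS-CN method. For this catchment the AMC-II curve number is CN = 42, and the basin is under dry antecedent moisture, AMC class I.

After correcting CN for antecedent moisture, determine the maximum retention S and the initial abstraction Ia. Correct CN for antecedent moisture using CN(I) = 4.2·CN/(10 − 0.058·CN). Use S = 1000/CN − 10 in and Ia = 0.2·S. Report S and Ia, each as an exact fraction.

S = 14500/441 in ≈ 32.880 in; Ia = 2900/441 in ≈ 6.576 in

Dry (AMC I): CN(I) = 4.2·42/(10 − 0.058·42) = (882/5)/(1891/250) = 44100/1891 ≈ 23.321
Max retention: S = 1000/(44100/1891) − 10 = 14500/441 in (≈ 32.880 in)
Ia = 0.2S: 0.2·32.880 = 6.576 in (exactly 2900/441)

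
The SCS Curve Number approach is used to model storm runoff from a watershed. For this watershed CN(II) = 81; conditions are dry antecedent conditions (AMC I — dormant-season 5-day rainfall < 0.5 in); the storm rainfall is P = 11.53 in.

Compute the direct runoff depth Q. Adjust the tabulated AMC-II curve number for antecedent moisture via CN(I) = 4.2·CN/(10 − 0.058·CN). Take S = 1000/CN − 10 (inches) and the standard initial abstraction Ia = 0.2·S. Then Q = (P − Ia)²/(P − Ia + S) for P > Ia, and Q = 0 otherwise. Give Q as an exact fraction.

Q = 3137337190009/462885135300 in ≈ 6.778 in

CN(I) from CN(II)=81: (4.2·81)/(10 − 0.058·81) = 170100/2651 ≈ 64.164
S = 1000/(170100/2651) − 10 = 9500/1701 in ≈ 5.585 in
Initial abstraction Ia = S/5 = (9500/1701)/5 = 1900/1701 ≈ 1.117 in
P − Ia = 11.530 − 1.117 = 1771253/170100 ≈ 10.413 in (> 0, runoff occurs)
Runoff Q = (P−Ia)²/(P−Ia+S) = (10.413)²/(10.413+5.585) = 3137337190009/462885135300 ≈ 6.778 in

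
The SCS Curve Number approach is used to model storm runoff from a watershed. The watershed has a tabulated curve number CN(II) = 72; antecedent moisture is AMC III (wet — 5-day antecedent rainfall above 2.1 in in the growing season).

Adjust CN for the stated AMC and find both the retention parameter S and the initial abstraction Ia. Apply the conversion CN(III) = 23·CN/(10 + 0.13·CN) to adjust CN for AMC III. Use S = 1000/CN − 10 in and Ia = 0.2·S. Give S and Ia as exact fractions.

S = 350/207 in ≈ 1.691 in; Ia = 70/207 in ≈ 0.338 in

Wet (AMC III): CN(III) = 23·72/(10 + 0.13·72) = 1656/(484/25) = 10350/121 ≈ 85.537
Retention S: 1000/CN − 10 with CN=85.537 → S = 350/207 ≈ 1.691 in
Ia = 0.2S: 0.2·1.691 = 0.338 in (exactly 70/207)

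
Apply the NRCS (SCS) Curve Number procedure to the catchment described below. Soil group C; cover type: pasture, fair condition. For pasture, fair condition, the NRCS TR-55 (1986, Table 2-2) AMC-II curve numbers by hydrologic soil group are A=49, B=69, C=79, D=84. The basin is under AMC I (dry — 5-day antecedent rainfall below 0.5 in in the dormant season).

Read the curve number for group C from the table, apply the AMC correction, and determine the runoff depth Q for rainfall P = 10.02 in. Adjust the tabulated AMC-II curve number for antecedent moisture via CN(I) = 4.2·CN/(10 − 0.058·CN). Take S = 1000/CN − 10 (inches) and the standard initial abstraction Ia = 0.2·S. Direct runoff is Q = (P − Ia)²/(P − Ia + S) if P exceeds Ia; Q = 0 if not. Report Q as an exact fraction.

NRCS table: pasture, fair condition, soil group C → CN(II) = 79
Dry (AMC I): CN(I) = 4.2·79/(10 − 0.058·79) = (1659/5)/(2709/500) = 7900/129 ≈ 61.240
Max retention: S = 1000/(7900/129) − 10 = 500/79 in (≈ 6.329 in)
Ia = 0.2·(500/79) = 100/79 in ≈ 1.266 in
Since P=10.020 > Ia=1.266: effective rainfall P−Ia = 34579/3950 in
Q = (34579/3950)²/((34579/3950) + 500/79) = (1195707241/15602500)/(59579/3950) = 1195707241/235337050 in ≈ 5.081 in

Q = 1195707241/235337050 in ≈ 5.081 in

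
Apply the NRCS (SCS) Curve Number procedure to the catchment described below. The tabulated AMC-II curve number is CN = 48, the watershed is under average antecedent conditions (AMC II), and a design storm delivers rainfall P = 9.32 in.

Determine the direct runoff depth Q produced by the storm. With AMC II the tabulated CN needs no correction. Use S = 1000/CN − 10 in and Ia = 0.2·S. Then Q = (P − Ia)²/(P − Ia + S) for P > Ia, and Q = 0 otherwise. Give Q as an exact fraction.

Q = 1151329/404700 in ≈ 2.845 in

AMC II — tabulated CN = 48 applies directly.
Max retention: S = 1000/48 − 10 = 65/6 in (≈ 10.833 in)
Ia = 0.2S: 0.2·10.833 = 2.167 in (exactly 13/6)
Excess rainfall: 9.320 − 2.167 = 7.153 in; P > Ia so Q > 0
Runoff Q = (P−Ia)²/(P−Ia+S) = (7.153)²/(7.153+10.833) = 1151329/404700 ≈ 2.845 in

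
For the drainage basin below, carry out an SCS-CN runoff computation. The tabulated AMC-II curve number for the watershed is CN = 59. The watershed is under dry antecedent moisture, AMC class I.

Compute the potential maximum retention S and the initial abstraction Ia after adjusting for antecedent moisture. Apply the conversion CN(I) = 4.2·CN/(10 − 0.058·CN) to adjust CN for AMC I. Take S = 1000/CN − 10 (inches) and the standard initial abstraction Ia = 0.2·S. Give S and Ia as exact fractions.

S = 20500/1239 in ≈ 16.546 in; Ia = 4100/1239 in ≈ 3.309 in

CN(I) from CN(II)=59: (4.2·59)/(10 − 0.058·59) = 123900/3289 ≈ 37.671
Retention S: 1000/CN − 10 with CN=37.671 → S = 20500/1239 ≈ 16.546 in
Initial abstraction Ia = S/5 = (20500/1239)/5 = 4100/1239 ≈ 3.309 in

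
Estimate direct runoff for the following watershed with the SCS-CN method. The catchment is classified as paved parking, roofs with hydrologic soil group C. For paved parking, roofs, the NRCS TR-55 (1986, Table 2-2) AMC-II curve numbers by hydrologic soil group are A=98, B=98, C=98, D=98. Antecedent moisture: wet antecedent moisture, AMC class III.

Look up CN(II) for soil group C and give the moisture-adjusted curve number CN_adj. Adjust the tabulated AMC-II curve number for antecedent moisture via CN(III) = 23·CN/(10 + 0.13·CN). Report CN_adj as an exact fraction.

CN_adj = 112700/1137 ≈ 99.120

NRCS table: paved parking, roofs, soil group C → CN(II) = 98
Wet (AMC III): CN(III) = 23·98/(10 + 0.13·98) = 2254/(1137/50) = 112700/1137 ≈ 99.120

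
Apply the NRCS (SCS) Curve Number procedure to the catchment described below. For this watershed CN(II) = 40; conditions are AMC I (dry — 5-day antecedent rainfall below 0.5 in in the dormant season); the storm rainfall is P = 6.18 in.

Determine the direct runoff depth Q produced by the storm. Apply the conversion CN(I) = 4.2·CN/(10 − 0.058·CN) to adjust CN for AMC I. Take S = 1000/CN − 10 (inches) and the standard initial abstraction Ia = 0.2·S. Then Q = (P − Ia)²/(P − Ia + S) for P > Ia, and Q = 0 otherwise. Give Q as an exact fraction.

Q = 0 in ≈ 0.000 in

CN(I) from CN(II)=40: (4.2·40)/(10 − 0.058·40) = 175/8 ≈ 21.875
Max retention: S = 1000/(175/8) − 10 = 250/7 in (≈ 35.714 in)
Initial abstraction Ia = S/5 = (250/7)/5 = 50/7 ≈ 7.143 in
P = 6.180 ≤ Ia = 7.143 in: entire storm abstracted, Q = 0.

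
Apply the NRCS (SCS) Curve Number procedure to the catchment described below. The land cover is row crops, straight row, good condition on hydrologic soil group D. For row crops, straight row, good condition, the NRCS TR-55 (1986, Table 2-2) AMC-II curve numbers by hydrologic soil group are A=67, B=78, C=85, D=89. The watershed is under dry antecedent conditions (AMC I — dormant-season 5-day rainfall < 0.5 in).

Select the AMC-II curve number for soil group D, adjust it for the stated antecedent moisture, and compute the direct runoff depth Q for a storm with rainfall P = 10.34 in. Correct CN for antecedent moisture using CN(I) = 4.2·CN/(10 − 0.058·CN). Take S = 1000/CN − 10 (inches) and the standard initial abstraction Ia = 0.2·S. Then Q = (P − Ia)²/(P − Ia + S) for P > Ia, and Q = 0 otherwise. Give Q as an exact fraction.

NRCS table: row crops, straight row, good condition, soil group D → CN(II) = 89
CN(I) from CN(II)=89: (4.2·89)/(10 − 0.058·89) = 186900/2419 ≈ 77.263
Max retention: S = 1000/(186900/2419) − 10 = 5500/1869 in (≈ 2.943 in)
Initial abstraction Ia = S/5 = (5500/1869)/5 = 1100/1869 ≈ 0.589 in
P − Ia = 10.340 − 0.589 = 911273/93450 ≈ 9.751 in (> 0, runoff occurs)
Q = (911273/93450)²/((911273/93450) + 5500/1869) = (830418480529/8732902500)/(1186273/93450) = 75492589139/10077928350 in ≈ 7.491 in

Q = 75492589139/10077928350 in ≈ 7.491 in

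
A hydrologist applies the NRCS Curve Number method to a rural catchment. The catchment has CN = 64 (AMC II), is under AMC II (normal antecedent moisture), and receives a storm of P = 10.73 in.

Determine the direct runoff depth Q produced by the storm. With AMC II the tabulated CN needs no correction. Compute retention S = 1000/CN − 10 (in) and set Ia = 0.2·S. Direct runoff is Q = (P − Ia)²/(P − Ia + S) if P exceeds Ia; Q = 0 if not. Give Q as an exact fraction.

Q = 3690241/609200 in ≈ 6.058 in

Average conditions: CN = 64 (no AMC adjustment).
S = 1000/64 − 10 = 45/8 in ≈ 5.625 in
Ia = 0.2·(45/8) = 9/8 in ≈ 1.125 in
Excess rainfall: 10.730 − 1.125 = 9.605 in; P > Ia so Q > 0
Runoff Q = (P−Ia)²/(P−Ia+S) = (9.605)²/(9.605+5.625) = 3690241/609200 ≈ 6.058 in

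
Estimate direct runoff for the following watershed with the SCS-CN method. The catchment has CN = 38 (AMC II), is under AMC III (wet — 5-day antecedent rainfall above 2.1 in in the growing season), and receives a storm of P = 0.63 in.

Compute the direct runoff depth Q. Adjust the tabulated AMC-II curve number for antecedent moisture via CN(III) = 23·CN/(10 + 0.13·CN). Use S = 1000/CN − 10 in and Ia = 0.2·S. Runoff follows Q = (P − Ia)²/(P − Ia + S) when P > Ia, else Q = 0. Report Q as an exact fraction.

Q = 0 in ≈ 0.000 in

CN(III) from CN(II)=38: (23·38)/(10 + 0.13·38) = 43700/747 ≈ 58.501
Max retention: S = 1000/(43700/747) − 10 = 3100/437 in (≈ 7.094 in)
Ia = 0.2·(3100/437) = 620/437 in ≈ 1.419 in
P = 0.630 ≤ Ia = 1.419 in: entire storm abstracted, Q = 0.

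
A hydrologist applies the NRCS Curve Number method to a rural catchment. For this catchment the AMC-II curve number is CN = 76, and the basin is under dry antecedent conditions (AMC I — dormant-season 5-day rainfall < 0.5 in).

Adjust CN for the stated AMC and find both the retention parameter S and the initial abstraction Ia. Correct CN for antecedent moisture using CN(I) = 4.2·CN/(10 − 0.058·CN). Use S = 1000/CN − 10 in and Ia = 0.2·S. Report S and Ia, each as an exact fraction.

S = 1000/133 in ≈ 7.519 in; Ia = 200/133 in ≈ 1.504 in

CN(I) from CN(II)=76: (4.2·76)/(10 − 0.058·76) = 13300/233 ≈ 57.082
Max retention: S = 1000/(13300/233) − 10 = 1000/133 in (≈ 7.519 in)
Initial abstraction Ia = S/5 = (1000/133)/5 = 200/133 ≈ 1.504 in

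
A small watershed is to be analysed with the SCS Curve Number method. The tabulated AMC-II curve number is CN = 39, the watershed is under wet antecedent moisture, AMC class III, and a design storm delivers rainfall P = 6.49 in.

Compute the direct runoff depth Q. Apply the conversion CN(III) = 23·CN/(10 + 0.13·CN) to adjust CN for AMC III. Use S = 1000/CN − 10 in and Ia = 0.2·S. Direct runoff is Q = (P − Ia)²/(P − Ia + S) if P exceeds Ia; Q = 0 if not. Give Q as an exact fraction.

CN(III) from CN(II)=39: (23·39)/(10 + 0.13·39) = 89700/1507 ≈ 59.522
Retention S: 1000/CN − 10 with CN=59.522 → S = 6100/897 ≈ 6.800 in
Initial abstraction Ia = S/5 = (6100/897)/5 = 1220/897 ≈ 1.360 in
Excess rainfall: 6.490 − 1.360 = 5.130 in; P > Ia so Q > 0
Q = (460153/89700)²/((460153/89700) + 6100/897) = (211740783409/8046090000)/(1070153/89700) = 211740783409/95992724100 in ≈ 2.206 in

Q = 211740783409/95992724100 in ≈ 2.206 in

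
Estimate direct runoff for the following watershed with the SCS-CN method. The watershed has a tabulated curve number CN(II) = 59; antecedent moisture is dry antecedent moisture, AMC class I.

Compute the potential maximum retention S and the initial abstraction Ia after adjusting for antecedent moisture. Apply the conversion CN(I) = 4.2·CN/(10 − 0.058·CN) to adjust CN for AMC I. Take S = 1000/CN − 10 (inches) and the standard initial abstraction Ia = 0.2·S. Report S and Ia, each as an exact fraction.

S = 20500/1239 in ≈ 16.546 in; Ia = 4100/1239 in ≈ 3.309 in

CN(I) from CN(II)=59: (4.2·59)/(10 − 0.058·59) = 123900/3289 ≈ 37.671
Retention S: 1000/CN − 10 with CN=37.671 → S = 20500/1239 ≈ 16.546 in
Ia = 0.2·(20500/1239) = 4100/1239 in ≈ 3.309 in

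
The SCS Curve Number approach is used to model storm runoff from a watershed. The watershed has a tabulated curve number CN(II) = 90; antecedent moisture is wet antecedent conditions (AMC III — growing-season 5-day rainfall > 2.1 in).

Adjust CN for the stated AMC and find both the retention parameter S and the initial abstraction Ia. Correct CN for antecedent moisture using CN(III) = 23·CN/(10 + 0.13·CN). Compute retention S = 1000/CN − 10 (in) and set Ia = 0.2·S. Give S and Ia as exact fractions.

S = 100/207 in ≈ 0.483 in; Ia = 20/207 in ≈ 0.097 in

Adjust CN=90 to AMC III: 23·90/(10 + 0.13·90) → 2070 ÷ (217/10) = 20700/217 ≈ 95.392
Max retention: S = 1000/(20700/217) − 10 = 100/207 in (≈ 0.483 in)
Ia = 0.2·(100/207) = 20/207 in ≈ 0.097 in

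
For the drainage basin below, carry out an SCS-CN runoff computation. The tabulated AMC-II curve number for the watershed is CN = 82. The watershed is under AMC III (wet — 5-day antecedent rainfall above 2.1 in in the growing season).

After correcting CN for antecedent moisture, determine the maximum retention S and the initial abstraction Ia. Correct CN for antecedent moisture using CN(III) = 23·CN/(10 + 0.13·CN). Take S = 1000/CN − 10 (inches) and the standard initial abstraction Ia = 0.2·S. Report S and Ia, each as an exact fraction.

S = 900/943 in ≈ 0.954 in; Ia = 180/943 in ≈ 0.191 in

CN(III) from CN(II)=82: (23·82)/(10 + 0.13·82) = 94300/1033 ≈ 91.288
S = 1000/(94300/1033) − 10 = 900/943 in ≈ 0.954 in
Initial abstraction Ia = S/5 = (900/943)/5 = 180/943 ≈ 0.191 in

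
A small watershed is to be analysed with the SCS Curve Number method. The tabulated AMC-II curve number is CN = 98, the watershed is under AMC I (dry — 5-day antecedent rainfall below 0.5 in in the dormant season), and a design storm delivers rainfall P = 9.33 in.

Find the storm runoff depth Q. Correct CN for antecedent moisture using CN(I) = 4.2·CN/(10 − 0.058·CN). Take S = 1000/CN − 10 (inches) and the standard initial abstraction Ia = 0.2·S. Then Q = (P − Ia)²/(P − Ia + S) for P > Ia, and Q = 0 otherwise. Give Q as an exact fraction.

Dry (AMC I): CN(I) = 4.2·98/(10 − 0.058·98) = (2058/5)/(1079/250) = 102900/1079 ≈ 95.366
Retention S: 1000/CN − 10 with CN=95.366 → S = 500/1029 ≈ 0.486 in
Ia = 0.2·(500/1029) = 100/1029 in ≈ 0.097 in
Since P=9.330 > Ia=0.097: effective rainfall P−Ia = 950057/102900 in
Runoff Q = (P−Ia)²/(P−Ia+S) = (9.233)²/(9.233+0.486) = 902608303249/102905865300 ≈ 8.771 in

Q = 902608303249/102905865300 in ≈ 8.771 in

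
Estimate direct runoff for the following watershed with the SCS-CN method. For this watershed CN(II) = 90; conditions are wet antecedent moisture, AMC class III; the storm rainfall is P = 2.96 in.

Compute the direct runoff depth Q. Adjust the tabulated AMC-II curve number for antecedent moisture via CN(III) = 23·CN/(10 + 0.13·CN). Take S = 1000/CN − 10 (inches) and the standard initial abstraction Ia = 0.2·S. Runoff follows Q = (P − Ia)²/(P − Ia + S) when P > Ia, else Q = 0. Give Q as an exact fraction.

Wet (AMC III): CN(III) = 23·90/(10 + 0.13·90) = 2070/(217/10) = 20700/217 ≈ 95.392
Max retention: S = 1000/(20700/217) − 10 = 100/207 in (≈ 0.483 in)
Ia = 0.2·(100/207) = 20/207 in ≈ 0.097 in
P − Ia = 2.960 − 0.097 = 14818/5175 ≈ 2.863 in (> 0, runoff occurs)
Q = (14818/5175)²/((14818/5175) + 100/207) = (219573124/26780625)/(17318/5175) = 109786562/44810325 in ≈ 2.450 in

Q = 109786562/44810325 in ≈ 2.450 in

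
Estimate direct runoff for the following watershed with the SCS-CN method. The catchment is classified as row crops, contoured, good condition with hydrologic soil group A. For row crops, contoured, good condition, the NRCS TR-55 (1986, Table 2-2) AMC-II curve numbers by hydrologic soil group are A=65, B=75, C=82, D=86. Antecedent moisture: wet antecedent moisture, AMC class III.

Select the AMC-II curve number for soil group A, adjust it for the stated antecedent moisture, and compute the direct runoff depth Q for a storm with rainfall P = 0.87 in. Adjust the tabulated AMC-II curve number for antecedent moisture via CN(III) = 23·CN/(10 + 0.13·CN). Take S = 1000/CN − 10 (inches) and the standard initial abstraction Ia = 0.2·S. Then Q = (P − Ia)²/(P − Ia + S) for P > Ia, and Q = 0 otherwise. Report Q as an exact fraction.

NRCS table: row crops, contoured, good condition, soil group A → CN(II) = 65
CN(III) from CN(II)=65: (23·65)/(10 + 0.13·65) = 29900/369 ≈ 81.030
S = 1000/(29900/369) − 10 = 700/299 in ≈ 2.341 in
Ia = 0.2·(700/299) = 140/299 in ≈ 0.468 in
P − Ia = 0.870 − 0.468 = 12013/29900 ≈ 0.402 in (> 0, runoff occurs)
Q = (12013/29900)²/((12013/29900) + 700/299) = (144312169/894010000)/(82013/29900) = 144312169/2452188700 in ≈ 0.059 in

Q = 144312169/2452188700 in ≈ 0.059 in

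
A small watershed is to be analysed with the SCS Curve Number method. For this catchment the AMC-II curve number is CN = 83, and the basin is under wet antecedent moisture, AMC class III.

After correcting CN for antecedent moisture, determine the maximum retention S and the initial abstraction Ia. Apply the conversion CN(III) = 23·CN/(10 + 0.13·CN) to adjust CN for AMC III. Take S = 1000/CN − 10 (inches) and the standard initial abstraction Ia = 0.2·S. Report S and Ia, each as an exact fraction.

S = 1700/1909 in ≈ 0.891 in; Ia = 340/1909 in ≈ 0.178 in

Adjust CN=83 to AMC III: 23·83/(10 + 0.13·83) → 1909 ÷ (2079/100) = 190900/2079 ≈ 91.823
S = 1000/(190900/2079) − 10 = 1700/1909 in ≈ 0.891 in
Ia = 0.2·(1700/1909) = 340/1909 in ≈ 0.178 in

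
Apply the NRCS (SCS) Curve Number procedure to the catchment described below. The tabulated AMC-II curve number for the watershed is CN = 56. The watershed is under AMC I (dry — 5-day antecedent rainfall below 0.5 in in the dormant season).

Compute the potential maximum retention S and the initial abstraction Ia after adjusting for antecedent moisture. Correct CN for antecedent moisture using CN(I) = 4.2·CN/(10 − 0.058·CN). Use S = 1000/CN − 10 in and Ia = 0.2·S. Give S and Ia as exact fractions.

S = 2750/147 in ≈ 18.707 in; Ia = 550/147 in ≈ 3.741 in

CN(I) from CN(II)=56: (4.2·56)/(10 − 0.058·56) = 7350/211 ≈ 34.834
S = 1000/(7350/211) − 10 = 2750/147 in ≈ 18.707 in
Ia = 0.2S: 0.2·18.707 = 3.741 in (exactly 550/147)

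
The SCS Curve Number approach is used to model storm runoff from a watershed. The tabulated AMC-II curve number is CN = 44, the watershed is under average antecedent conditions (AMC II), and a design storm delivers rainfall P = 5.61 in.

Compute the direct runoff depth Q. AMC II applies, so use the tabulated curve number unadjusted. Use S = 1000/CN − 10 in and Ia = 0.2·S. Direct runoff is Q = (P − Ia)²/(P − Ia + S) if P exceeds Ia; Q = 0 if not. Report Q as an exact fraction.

Q = 11363641/19108100 in ≈ 0.595 in

AMC II — tabulated CN = 44 applies directly.
S = 1000/44 − 10 = 140/11 in ≈ 12.727 in
Initial abstraction Ia = S/5 = (140/11)/5 = 28/11 ≈ 2.545 in
Excess rainfall: 5.610 − 2.545 = 3.065 in; P > Ia so Q > 0
Q: (3371/1100)² ÷ (17371/1100) = 11363641/19108100 in (≈ 0.595 in)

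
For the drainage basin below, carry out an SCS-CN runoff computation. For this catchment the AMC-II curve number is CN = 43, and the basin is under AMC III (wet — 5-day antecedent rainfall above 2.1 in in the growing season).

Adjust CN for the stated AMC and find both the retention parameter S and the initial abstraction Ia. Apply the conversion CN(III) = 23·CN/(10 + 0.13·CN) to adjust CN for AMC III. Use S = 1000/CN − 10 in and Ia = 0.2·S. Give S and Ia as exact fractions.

Wet (AMC III): CN(III) = 23·43/(10 + 0.13·43) = 989/(1559/100) = 98900/1559 ≈ 63.438
Max retention: S = 1000/(98900/1559) − 10 = 5700/989 in (≈ 5.763 in)
Ia = 0.2S: 0.2·5.763 = 1.153 in (exactly 1140/989)

S = 5700/989 in ≈ 5.763 in; Ia = 1140/989 in ≈ 1.153 in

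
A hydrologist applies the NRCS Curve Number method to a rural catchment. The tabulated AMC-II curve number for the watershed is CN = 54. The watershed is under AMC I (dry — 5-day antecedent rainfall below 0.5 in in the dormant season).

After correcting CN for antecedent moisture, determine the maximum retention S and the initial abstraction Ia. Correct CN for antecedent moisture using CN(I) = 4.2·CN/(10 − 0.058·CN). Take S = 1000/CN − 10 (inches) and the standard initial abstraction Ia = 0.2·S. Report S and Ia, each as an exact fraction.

S = 11500/567 in ≈ 20.282 in; Ia = 2300/567 in ≈ 4.056 in

Dry (AMC I): CN(I) = 4.2·54/(10 − 0.058·54) = (1134/5)/(1717/250) = 56700/1717 ≈ 33.023
Max retention: S = 1000/(56700/1717) − 10 = 11500/567 in (≈ 20.282 in)
Ia = 0.2S: 0.2·20.282 = 4.056 in (exactly 2300/567)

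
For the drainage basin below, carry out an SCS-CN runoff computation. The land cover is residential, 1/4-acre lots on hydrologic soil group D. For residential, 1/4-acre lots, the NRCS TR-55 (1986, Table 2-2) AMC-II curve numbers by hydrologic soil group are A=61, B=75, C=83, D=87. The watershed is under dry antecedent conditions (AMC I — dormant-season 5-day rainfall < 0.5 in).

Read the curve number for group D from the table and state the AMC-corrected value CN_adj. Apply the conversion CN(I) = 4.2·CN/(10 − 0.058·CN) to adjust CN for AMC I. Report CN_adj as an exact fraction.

NRCS table: residential, 1/4-acre lots, soil group D → CN(II) = 87
Adjust CN=87 to AMC I: 4.2·87/(10 − 0.058·87) → (1827/5) ÷ (2477/500) = 182700/2477 ≈ 73.759

CN_adj = 182700/2477 ≈ 73.759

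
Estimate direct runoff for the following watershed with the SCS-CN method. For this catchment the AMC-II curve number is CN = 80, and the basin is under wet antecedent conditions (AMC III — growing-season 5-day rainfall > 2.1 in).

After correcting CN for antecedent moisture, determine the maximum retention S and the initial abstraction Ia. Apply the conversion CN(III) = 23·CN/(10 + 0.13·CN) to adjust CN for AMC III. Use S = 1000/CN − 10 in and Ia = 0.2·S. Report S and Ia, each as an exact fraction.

S = 25/23 in ≈ 1.087 in; Ia = 5/23 in ≈ 0.217 in

CN(III) from CN(II)=80: (23·80)/(10 + 0.13·80) = 4600/51 ≈ 90.196
S = 1000/(4600/51) − 10 = 25/23 in ≈ 1.087 in
Initial abstraction Ia = S/5 = (25/23)/5 = 5/23 ≈ 0.217 in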